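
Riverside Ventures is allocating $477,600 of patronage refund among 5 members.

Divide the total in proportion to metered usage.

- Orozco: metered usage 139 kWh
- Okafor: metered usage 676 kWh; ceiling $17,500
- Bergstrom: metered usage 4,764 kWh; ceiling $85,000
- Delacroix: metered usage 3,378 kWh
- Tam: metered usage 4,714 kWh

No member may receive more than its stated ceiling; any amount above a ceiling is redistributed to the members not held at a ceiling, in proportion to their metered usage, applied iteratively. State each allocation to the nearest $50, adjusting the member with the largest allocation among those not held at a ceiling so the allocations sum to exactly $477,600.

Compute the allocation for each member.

Combined metered usage = 13,671.
Unconstrained shares: Orozco 4,856.00; Okafor 23,616.24; Bergstrom 166,431.60; Delacroix 118,011.32; Tam 164,684.84.
Capped: Okafor ($17,500), Bergstrom ($85,000); residual $375,100 reallocated over remaining metered usage 8,231.
Redistributed shares: Orozco 6,334.46 → $6,350; Delacroix 153,940.93 → $153,950; Tam 214,824.61 → $214,800.

Orozco: $6,350; Okafor: $17,500; Bergstrom: $85,000; Delacroix: $153,950; Tam: $214,800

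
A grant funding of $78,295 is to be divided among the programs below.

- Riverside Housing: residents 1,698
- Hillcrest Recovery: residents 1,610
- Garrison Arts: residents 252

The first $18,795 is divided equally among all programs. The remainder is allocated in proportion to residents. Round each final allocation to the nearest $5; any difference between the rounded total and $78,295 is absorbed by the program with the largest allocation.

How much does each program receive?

Riverside Housing: $34,645 | Hillcrest Recovery: $33,175 | Garrison Arts: $10,475

Equal tier: $18,795 ÷ 3 = $6,265 apiece.
Remainder $59,500 by residents (total 3,560): Riverside Housing 28,379.49 → $28,380; Hillcrest Recovery 26,908.71 → $26,910; Garrison Arts 4,211.80 → $4,210.
Totals: Riverside Housing $6,265 + $28,380 = $34,645; Hillcrest Recovery $6,265 + $26,910 = $33,175; Garrison Arts $6,265 + $4,210 = $10,475.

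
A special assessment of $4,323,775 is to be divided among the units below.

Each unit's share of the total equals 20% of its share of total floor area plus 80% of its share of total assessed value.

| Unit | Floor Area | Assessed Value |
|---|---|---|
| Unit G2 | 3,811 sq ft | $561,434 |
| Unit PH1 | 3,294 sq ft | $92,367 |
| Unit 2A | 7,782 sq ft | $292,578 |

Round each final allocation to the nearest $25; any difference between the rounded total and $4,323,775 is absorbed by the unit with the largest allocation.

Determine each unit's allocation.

Unit G2: $2,273,400; Unit PH1: $528,950; Unit 2A: $1,521,425

Totals — floor area 14,887, assessed value 946,379.
Blended shares (20% floor area + 80% assessed value): Unit G2 0.5258; Unit PH1 0.1223; Unit 2A 0.3519.
Raw shares: Unit G2 2,273,417.19; Unit PH1 528,943.49; Unit 2A 1,521,414.32.
Rounded to nearest $25: Unit G2 $2,273,425; Unit PH1 $528,950; Unit 2A $1,521,425. Sum = $4,323,800.
Difference $4,323,775 − $4,323,800 = −$25 applied to largest allocation (Unit G2): Unit G2 becomes $2,273,400.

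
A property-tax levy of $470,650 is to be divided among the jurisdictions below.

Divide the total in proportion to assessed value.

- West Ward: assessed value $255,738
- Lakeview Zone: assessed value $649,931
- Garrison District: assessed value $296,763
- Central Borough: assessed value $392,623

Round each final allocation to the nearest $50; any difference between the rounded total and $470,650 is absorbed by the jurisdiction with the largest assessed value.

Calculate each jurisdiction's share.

West Ward: $75,450 | Lakeview Zone: $191,800 | Garrison District: $87,550 | Central Borough: $115,850

Total assessed value = 1,595,055.
Raw shares: West Ward 255,738/1,595,055 × $470,650 = 75,460.15; Lakeview Zone 649,931/1,595,055 × $470,650 = 191,773.97; Garrison District 296,763/1,595,055 × $470,650 = 87,565.32; Central Borough 392,623/1,595,055 × $470,650 = 115,850.56.
After rounding ($50): West Ward $75,450; Lakeview Zone $191,750; Garrison District $87,550; Central Borough $115,850. Sum = $470,600.
Difference $470,650 − $470,600 = +$50 applied to largest assessed value (Lakeview Zone): Lakeview Zone becomes $191,800.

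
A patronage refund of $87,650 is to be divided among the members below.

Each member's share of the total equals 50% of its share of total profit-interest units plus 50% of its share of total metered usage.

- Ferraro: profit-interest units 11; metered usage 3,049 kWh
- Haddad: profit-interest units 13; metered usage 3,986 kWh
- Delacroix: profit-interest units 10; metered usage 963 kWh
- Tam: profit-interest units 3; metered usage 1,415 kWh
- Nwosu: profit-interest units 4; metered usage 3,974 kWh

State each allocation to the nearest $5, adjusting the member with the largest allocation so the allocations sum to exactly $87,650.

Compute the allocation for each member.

Ferraro: $21,740; Haddad: $26,945; Delacroix: $13,840; Tam: $7,840; Nwosu: $17,285

Profit-interest units total 41; metered usage total 13,387.
Blended shares (50% profit-interest units + 50% metered usage): Ferraro 0.2480; Haddad 0.3074; Delacroix 0.1579; Tam 0.0894; Nwosu 0.1972.
Raw shares: Ferraro 21,739.43; Haddad 26,944.69; Delacroix 13,841.60; Tam 7,838.99; Nwosu 17,285.29.
At nearest $5: Ferraro $21,740; Haddad $26,945; Delacroix $13,840; Tam $7,840; Nwosu $17,285. Sum = $87,650.
Sum already equals the total — no adjustment.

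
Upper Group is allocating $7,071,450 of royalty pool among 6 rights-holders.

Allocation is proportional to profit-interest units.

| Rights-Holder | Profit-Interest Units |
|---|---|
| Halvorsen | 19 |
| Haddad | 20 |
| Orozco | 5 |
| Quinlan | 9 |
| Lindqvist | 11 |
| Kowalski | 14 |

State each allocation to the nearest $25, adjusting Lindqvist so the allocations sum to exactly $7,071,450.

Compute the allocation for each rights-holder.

Sum of profit-interest units: 78.
Unrounded shares: Halvorsen 19/78 × $7,071,450 = 1,722,532.69; Haddad 20/78 × $7,071,450 = 1,813,192.31; Orozco 5/78 × $7,071,450 = 453,298.08; Quinlan 9/78 × $7,071,450 = 815,936.54; Lindqvist 11/78 × $7,071,450 = 997,255.77; Kowalski 14/78 × $7,071,450 = 1,269,234.62.
At nearest $25: Halvorsen $1,722,525; Haddad $1,813,200; Orozco $453,300; Quinlan $815,925; Lindqvist $997,250; Kowalski $1,269,225. Sum = $7,071,425.
Difference $7,071,450 − $7,071,425 = +$25 applied to Lindqvist: Lindqvist becomes $997,275.

Halvorsen: $1,722,525; Haddad: $1,813,200; Orozco: $453,300; Quinlan: $815,925; Lindqvist: $997,275; Kowalski: $1,269,225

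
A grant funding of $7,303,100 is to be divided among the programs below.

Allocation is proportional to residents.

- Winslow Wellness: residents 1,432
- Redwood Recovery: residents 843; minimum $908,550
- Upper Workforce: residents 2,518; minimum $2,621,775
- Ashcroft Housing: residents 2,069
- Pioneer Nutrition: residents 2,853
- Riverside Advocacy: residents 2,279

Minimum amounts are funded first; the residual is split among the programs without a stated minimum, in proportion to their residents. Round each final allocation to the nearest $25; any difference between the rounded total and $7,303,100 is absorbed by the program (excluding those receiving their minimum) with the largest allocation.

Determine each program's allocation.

Minimums first: Redwood Recovery $908,550; Upper Workforce $2,621,775. Residual $3,772,775.
Residual split over remaining residents 8,633: Winslow Wellness 625,809.54 → $625,800; Ashcroft Housing 904,189.91 → $904,200; Pioneer Nutrition 1,246,811.89 → $1,246,800; Riverside Advocacy 995,963.65 → $995,975.

Winslow Wellness: $625,800 · Redwood Recovery: $908,550 · Upper Workforce: $2,621,775 · Ashcroft Housing: $904,200 · Pioneer Nutrition: $1,246,800 · Riverside Advocacy: $995,975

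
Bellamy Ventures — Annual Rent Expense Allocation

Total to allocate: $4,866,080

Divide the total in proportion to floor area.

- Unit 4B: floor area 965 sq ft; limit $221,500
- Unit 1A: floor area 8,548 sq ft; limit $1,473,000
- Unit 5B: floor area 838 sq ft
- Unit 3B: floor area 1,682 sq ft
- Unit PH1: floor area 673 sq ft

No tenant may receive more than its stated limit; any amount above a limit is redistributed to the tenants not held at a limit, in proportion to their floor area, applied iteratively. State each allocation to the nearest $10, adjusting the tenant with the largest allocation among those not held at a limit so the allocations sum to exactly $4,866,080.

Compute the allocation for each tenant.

Unit 4B: $221,500; Unit 1A: $1,473,000; Unit 5B: $832,380; Unit 3B: $1,670,710; Unit PH1: $668,490

Total floor area = 12,706.
Proportional shares (ignoring caps): Unit 4B 369,570.85; Unit 1A 3,273,670.06; Unit 5B 320,933.03; Unit 3B 644,163.90; Unit PH1 257,742.16.
Capped: Unit 4B ($221,500), Unit 1A ($1,473,000); residual $3,171,580 reallocated over remaining floor area 3,193.
Shares after redistribution: Unit 5B 832,378.34 → $832,380; Unit 3B 1,670,716.43 → $1,670,720; Unit PH1 668,485.23 → $668,490.
Rounding difference −$10 applied to Unit 3B → $1,670,710.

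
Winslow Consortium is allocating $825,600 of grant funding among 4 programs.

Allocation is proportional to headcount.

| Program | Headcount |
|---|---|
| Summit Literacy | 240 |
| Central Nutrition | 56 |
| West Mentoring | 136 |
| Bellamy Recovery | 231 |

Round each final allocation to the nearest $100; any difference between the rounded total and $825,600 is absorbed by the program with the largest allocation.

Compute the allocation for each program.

Sum of headcount: 663.
Raw shares: Summit Literacy 240/663 × $825,600 = 298,859.73; Central Nutrition 56/663 × $825,600 = 69,733.94; West Mentoring 136/663 × $825,600 = 169,353.85; Bellamy Recovery 231/663 × $825,600 = 287,652.49.
After rounding ($100): Summit Literacy $298,900; Central Nutrition $69,700; West Mentoring $169,400; Bellamy Recovery $287,700. Sum = $825,700.
Difference $825,600 − $825,700 = −$100 applied to largest allocation (Summit Literacy): Summit Literacy becomes $298,800.

Summit Literacy: $298,800 · Central Nutrition: $69,700 · West Mentoring: $169,400 · Bellamy Recovery: $287,700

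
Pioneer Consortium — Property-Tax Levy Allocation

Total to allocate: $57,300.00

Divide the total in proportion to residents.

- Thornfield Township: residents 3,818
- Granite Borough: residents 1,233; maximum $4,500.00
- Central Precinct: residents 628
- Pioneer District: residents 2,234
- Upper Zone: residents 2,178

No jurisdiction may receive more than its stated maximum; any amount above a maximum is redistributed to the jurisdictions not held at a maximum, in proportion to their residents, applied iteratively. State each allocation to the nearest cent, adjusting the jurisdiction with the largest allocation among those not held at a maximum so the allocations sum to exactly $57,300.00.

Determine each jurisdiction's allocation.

Thornfield Township: $22,758.01 · Granite Borough: $4,500.00 · Central Precinct: $3,743.33 · Pioneer District: $13,316.23 · Upper Zone: $12,982.43

Total residents = 10,091.
Pro-rata shares before constraints: Thornfield Township 21,679.8533; Granite Borough 7,001.3775; Central Precinct 3,565.9895; Pioneer District 12,685.3830; Upper Zone 12,367.3967.
Held at cap: Granite Borough ($4,500.00); remaining pool $52,800.00 reallocated over remaining residents 8,858.
Shares after redistribution: Thornfield Township 22,758.0041 → $22,758.00; Central Precinct 3,743.3281 → $3,743.33; Pioneer District 13,316.2339 → $13,316.23; Upper Zone 12,982.4340 → $12,982.43.
Rounding difference +$0.01 applied to Thornfield Township → $22,758.01.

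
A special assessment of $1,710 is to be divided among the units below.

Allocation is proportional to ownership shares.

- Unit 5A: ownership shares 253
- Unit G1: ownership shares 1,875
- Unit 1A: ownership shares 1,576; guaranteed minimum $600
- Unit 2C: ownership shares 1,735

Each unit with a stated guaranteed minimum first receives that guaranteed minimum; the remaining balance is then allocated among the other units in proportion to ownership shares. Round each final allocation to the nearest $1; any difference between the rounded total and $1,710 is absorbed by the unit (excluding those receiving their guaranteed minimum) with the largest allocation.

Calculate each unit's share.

Guaranteed amounts: Unit 1A $600. Residual $1,110.
Residual split over remaining ownership shares 3,863: Unit 5A 72.70 → $73; Unit G1 538.77 → $539; Unit 2C 498.54 → $499.
Rounding difference −$1 applied to Unit G1 → $538.

Unit 5A: $73; Unit G1: $538; Unit 1A: $600; Unit 2C: $499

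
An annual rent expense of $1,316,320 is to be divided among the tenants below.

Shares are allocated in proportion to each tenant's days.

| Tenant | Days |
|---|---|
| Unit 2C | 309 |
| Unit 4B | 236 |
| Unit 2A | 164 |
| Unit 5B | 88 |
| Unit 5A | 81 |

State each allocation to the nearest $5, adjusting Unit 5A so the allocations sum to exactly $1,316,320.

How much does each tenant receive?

Unit 2C: $463,260; Unit 4B: $353,815; Unit 2A: $245,875; Unit 5B: $131,930; Unit 5A: $121,440

Combined days = 878.
Unrounded shares: Unit 2C 309/878 × $1,316,320 = 463,260.68; Unit 4B 236/878 × $1,316,320 = 353,817.22; Unit 2A 164/878 × $1,316,320 = 245,872.98; Unit 5B 88/878 × $1,316,320 = 131,931.85; Unit 5A 81/878 × $1,316,320 = 121,437.27.
At nearest $5: Unit 2C $463,260; Unit 4B $353,815; Unit 2A $245,875; Unit 5B $131,930; Unit 5A $121,435. Sum = $1,316,315.
Difference $1,316,320 − $1,316,315 = +$5 applied to Unit 5A: Unit 5A becomes $121,440.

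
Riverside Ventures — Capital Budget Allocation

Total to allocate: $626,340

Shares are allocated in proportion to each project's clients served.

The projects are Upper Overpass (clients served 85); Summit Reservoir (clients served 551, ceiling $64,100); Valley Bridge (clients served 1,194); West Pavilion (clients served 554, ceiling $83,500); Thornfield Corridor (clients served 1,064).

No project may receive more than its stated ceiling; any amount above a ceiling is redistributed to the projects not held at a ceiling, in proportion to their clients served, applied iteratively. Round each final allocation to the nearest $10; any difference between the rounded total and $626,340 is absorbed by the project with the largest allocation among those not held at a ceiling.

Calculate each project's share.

Total clients served = 3,448.
Unconstrained shares: Upper Overpass 15,440.52; Summit Reservoir 100,090.88; Valley Bridge 216,893.84; West Pavilion 100,635.84; Thornfield Corridor 193,278.93.
Held at cap: Summit Reservoir ($64,100), West Pavilion ($83,500); balance $478,740 reallocated over remaining clients served 2,343.
Redistributed shares: Upper Overpass 17,367.86 → $17,370; Valley Bridge 243,967.38 → $243,970; Thornfield Corridor 217,404.76 → $217,400.

Upper Overpass: $17,370; Summit Reservoir: $64,100; Valley Bridge: $243,970; West Pavilion: $83,500; Thornfield Corridor: $217,400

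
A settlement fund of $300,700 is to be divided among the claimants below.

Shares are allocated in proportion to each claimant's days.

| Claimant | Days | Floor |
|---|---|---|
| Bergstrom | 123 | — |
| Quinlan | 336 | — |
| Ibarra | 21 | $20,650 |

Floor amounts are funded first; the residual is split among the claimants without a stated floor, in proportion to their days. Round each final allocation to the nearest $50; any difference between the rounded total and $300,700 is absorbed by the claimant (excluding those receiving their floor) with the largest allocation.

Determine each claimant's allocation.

Guaranteed amounts: Ibarra $20,650. Residual $280,050.
Residual split over remaining days 459: Bergstrom 75,046.08 → $75,050; Quinlan 205,003.92 → $205,000.

Bergstrom: $75,050 · Quinlan: $205,000 · Ibarra: $20,650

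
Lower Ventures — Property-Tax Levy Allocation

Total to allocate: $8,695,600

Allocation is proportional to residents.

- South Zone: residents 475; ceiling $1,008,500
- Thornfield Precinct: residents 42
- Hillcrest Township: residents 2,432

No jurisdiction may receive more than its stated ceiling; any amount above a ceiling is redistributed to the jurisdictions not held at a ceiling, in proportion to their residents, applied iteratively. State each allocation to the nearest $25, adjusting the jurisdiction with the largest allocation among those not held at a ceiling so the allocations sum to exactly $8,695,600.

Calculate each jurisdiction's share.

Combined residents = 2,949.
Unconstrained shares: South Zone 1,400,613.77; Thornfield Precinct 123,843.74; Hillcrest Township 7,171,142.49.
Held at cap: South Zone ($1,008,500); residual $7,687,100 reallocated over remaining residents 2,474.
Shares after redistribution: Thornfield Precinct 130,500.49 → $130,500; Hillcrest Township 7,556,599.51 → $7,556,600.

South Zone: $1,008,500 · Thornfield Precinct: $130,500 · Hillcrest Township: $7,556,600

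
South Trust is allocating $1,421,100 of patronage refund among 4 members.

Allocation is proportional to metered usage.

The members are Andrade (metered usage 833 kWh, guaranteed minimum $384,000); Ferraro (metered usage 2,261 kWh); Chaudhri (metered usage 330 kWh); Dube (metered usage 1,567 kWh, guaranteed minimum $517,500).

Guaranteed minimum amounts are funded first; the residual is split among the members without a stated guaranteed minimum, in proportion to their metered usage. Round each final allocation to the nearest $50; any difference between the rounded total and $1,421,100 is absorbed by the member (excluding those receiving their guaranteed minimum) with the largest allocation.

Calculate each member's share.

Guaranteed amounts: Andrade $384,000; Dube $517,500. Balance $519,600.
Balance split over remaining metered usage 2,591: Ferraro 453,421.69 → $453,400; Chaudhri 66,178.31 → $66,200.

Andrade: $384,000 · Ferraro: $453,400 · Chaudhri: $66,200 · Dube: $517,500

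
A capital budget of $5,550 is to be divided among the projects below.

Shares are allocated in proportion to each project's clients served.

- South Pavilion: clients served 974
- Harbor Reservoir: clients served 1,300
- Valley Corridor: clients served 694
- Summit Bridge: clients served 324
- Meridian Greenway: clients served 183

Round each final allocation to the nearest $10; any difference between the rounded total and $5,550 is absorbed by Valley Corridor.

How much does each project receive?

South Pavilion: $1,560; Harbor Reservoir: $2,080; Valley Corridor: $1,100; Summit Bridge: $520; Meridian Greenway: $290

Sum of clients served: 3,475.
Proportional shares: South Pavilion 974/3,475 × $5,550 = 1,555.60; Harbor Reservoir 1,300/3,475 × $5,550 = 2,076.26; Valley Corridor 694/3,475 × $5,550 = 1,108.40; Summit Bridge 324/3,475 × $5,550 = 517.47; Meridian Greenway 183/3,475 × $5,550 = 292.27.
Rounded to nearest $10: South Pavilion $1,560; Harbor Reservoir $2,080; Valley Corridor $1,110; Summit Bridge $520; Meridian Greenway $290. Sum = $5,560.
Difference $5,550 − $5,560 = −$10 applied to Valley Corridor: Valley Corridor becomes $1,100.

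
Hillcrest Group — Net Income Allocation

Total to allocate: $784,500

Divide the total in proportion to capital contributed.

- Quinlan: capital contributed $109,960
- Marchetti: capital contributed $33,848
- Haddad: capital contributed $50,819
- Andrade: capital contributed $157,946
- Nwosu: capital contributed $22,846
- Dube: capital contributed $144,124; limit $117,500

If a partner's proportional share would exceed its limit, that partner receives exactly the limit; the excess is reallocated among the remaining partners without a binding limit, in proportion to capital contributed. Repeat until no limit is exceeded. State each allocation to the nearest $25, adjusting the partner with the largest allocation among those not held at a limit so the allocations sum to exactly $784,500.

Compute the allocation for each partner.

Quinlan: $195,375 | Marchetti: $60,125 | Haddad: $90,300 | Andrade: $280,600 | Nwosu: $40,600 | Dube: $117,500

Combined capital contributed = 519,543.
Pro-rata shares before constraints: Quinlan 166,037.498; Marchetti 51,109.83; Haddad 76,735.72; Andrade 238,495.44; Nwosu 34,497.02; Dube 217,624.49.
Capped: Dube ($117,500); balance $667,000 reallocated over remaining capital contributed 375,419.
Shares after redistribution: Quinlan 195,363.90 → $195,375; Marchetti 60,137.12 → $60,125; Haddad 90,289.18 → $90,300; Andrade 280,619.74 → $280,625; Nwosu 40,590.07 → $40,600.
Rounding difference −$25 applied to Andrade → $280,600.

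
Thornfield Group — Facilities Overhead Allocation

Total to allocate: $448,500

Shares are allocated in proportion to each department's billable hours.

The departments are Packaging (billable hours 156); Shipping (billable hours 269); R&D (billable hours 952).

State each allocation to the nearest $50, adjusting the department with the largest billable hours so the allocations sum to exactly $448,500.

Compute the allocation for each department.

Packaging: $50,800 · Shipping: $87,600 · R&D: $310,100

Billable hours total: 156 + 269 + 952 = 1,377.
Raw shares: Packaging 50,810.46; Shipping 87,615.47; R&D 310,074.07.
Rounded to nearest $50: Packaging $50,800; Shipping $87,600; R&D $310,050. Sum = $448,450.
Difference $448,500 − $448,450 = +$50 applied to largest billable hours (R&D): R&D becomes $310,100.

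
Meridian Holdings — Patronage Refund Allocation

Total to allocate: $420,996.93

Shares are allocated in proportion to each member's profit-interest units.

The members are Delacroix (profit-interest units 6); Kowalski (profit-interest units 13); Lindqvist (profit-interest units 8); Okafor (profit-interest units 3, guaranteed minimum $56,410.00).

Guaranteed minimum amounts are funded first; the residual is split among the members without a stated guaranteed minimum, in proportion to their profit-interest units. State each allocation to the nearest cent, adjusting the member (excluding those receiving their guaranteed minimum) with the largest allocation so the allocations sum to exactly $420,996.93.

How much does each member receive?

Guaranteed amounts: Okafor $56,410.00. Remaining pool $364,586.93.
Remaining pool split over remaining profit-interest units 27: Delacroix 81,019.3178 → $81,019.32; Kowalski 175,541.8552 → $175,541.86; Lindqvist 108,025.7570 → $108,025.76.
Rounding difference −$0.01 applied to Kowalski → $175,541.85.

Delacroix: $81,019.32 | Kowalski: $175,541.85 | Lindqvist: $108,025.76 | Okafor: $56,410.00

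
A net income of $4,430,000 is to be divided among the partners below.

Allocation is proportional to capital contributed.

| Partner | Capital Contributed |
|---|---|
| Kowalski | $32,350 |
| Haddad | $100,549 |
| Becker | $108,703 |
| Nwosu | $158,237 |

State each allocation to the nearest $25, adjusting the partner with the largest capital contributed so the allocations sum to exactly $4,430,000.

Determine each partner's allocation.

Kowalski: $358,425 · Haddad: $1,114,025 · Becker: $1,204,375 · Nwosu: $1,753,175

Sum of capital contributed: 32,350 + 100,549 + 108,703 + 158,237 = 399,839.
Unrounded shares: Kowalski 358,420.51; Haddad 1,114,028.57; Becker 1,204,370.48; Nwosu 1,753,180.43.
At nearest $25: Kowalski $358,425; Haddad $1,114,025; Becker $1,204,375; Nwosu $1,753,175. Sum = $4,430,000.
Rounded total matches; no reconciliation needed.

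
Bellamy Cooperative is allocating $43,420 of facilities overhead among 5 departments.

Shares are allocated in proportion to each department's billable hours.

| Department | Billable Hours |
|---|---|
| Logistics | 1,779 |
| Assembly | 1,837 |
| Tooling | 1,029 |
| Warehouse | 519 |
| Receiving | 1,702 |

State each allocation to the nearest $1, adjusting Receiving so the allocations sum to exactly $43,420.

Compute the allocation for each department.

Sum of billable hours: 6,866.
Pro-rata amounts: Logistics 1,779/6,866 × $43,420 = 11,250.24; Assembly 1,837/6,866 × $43,420 = 11,617.03; Tooling 1,029/6,866 × $43,420 = 6,507.31; Warehouse 519/6,866 × $43,420 = 3,282.11; Receiving 1,702/6,866 × $43,420 = 10,763.30.
After rounding ($1): Logistics $11,250; Assembly $11,617; Tooling $6,507; Warehouse $3,282; Receiving $10,763. Sum = $43,419.
Difference $43,420 − $43,419 = +$1 applied to Receiving: Receiving becomes $10,764.

Logistics: $11,250 · Assembly: $11,617 · Tooling: $6,507 · Warehouse: $3,282 · Receiving: $10,764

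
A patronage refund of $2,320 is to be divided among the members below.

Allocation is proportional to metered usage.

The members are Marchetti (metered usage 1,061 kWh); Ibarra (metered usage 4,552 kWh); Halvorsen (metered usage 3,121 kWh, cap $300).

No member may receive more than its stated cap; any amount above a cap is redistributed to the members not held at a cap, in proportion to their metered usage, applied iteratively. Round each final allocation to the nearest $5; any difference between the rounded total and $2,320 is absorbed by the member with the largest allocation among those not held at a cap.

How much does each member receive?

Total metered usage = 8,734.
Pro-rata shares before constraints: Marchetti 281.83; Ibarra 1,209.14; Halvorsen 829.03.
Capped: Halvorsen ($300); remaining pool $2,020 reallocated over remaining metered usage 5,613.
Redistributed shares: Marchetti 381.83 → $380; Ibarra 1,638.17 → $1,640.

Marchetti: $380 · Ibarra: $1,640 · Halvorsen: $300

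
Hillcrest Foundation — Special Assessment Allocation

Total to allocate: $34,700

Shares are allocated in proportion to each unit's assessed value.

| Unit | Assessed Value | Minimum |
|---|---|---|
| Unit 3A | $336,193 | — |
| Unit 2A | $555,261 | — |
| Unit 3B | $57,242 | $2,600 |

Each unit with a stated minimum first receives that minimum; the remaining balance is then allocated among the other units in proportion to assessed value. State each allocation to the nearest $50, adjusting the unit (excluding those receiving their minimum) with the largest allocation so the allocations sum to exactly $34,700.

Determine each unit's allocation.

Minimums first: Unit 3B $2,600. Balance $32,100.
Balance split over remaining assessed value 891,454: Unit 3A 12,105.84 → $12,100; Unit 2A 19,994.16 → $20,000.

Unit 3A: $12,100 | Unit 2A: $20,000 | Unit 3B: $2,600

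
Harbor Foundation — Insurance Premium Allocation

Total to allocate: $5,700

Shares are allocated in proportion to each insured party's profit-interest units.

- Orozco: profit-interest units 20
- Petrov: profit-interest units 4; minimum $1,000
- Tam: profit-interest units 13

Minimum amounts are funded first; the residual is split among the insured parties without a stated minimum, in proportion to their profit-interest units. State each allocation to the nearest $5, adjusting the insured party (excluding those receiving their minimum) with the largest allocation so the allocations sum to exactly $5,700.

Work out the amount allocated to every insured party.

Fund the minimums — Petrov $1,000. Balance $4,700.
Balance split over remaining profit-interest units 33: Orozco 2,848.48 → $2,850; Tam 1,851.52 → $1,850.

Orozco: $2,850; Petrov: $1,000; Tam: $1,850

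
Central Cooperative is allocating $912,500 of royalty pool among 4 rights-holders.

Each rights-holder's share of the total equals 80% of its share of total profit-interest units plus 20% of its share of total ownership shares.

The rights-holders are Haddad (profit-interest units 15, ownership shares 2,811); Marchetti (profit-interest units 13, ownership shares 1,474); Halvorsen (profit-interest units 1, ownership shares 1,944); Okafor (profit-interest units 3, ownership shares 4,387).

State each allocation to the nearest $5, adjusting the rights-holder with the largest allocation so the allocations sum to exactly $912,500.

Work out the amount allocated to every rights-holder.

Totals — profit-interest units 32, ownership shares 10,616.
Combined weights (80% profit-interest units + 20% ownership shares): Haddad 0.4280; Marchetti 0.3528; Halvorsen 0.0616; Okafor 0.1576.
Raw shares: Haddad 390,511.49; Marchetti 321,902.08; Halvorsen 56,231.87; Okafor 143,854.56.
After rounding ($5): Haddad $390,510; Marchetti $321,900; Halvorsen $56,230; Okafor $143,855. Sum = $912,495.
Difference $912,500 − $912,495 = +$5 applied to largest allocation (Haddad): Haddad becomes $390,515.

Haddad: $390,515 | Marchetti: $321,900 | Halvorsen: $56,230 | Okafor: $143,855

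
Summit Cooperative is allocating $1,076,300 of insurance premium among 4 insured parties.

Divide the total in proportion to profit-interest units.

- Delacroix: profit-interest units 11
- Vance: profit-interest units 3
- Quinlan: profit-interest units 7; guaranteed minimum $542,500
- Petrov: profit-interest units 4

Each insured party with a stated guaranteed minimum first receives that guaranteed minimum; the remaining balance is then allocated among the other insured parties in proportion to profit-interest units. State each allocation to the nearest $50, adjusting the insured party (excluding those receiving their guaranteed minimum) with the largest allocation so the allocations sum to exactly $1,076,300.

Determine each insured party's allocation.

Delacroix: $326,250 · Vance: $88,950 · Quinlan: $542,500 · Petrov: $118,600

Minimums first: Quinlan $542,500. Remaining pool $533,800.
Remaining pool split over remaining profit-interest units 18: Delacroix 326,211.11 → $326,200; Vance 88,966.67 → $88,950; Petrov 118,622.22 → $118,600.
Rounding difference +$50 applied to Delacroix → $326,250.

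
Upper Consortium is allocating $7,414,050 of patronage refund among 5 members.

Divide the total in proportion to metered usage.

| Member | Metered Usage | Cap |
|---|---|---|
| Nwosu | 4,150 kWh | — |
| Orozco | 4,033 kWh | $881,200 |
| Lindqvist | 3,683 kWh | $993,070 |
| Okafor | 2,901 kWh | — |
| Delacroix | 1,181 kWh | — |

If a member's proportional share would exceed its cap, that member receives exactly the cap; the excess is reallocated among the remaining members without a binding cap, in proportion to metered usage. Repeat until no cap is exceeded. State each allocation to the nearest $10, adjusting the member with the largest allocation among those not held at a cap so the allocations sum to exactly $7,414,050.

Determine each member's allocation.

Combined metered usage = 15,948.
Proportional shares (ignoring caps): Nwosu 1,929,289.41; Orozco 1,874,897.39; Lindqvist 1,712,186.24; Okafor 1,348,643.03; Delacroix 549,033.93.
Cap binds for Orozco ($881,200), Lindqvist ($993,070); remaining pool $5,539,780 reallocated over remaining metered usage 8,232.
Remaining shares: Nwosu 2,792,770.53 → $2,792,770; Okafor 1,952,247.54 → $1,952,250; Delacroix 794,761.93 → $794,760.

Nwosu: $2,792,770 · Orozco: $881,200 · Lindqvist: $993,070 · Okafor: $1,952,250 · Delacroix: $794,760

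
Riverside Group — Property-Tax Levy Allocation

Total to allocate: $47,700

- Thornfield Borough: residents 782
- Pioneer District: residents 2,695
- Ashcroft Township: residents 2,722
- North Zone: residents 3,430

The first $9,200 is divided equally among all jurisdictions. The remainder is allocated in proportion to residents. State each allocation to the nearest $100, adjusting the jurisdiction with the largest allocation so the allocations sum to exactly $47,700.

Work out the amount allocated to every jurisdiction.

Equal tier: $9,200 ÷ 4 = $2,300 apiece.
Remainder $38,500 by residents (total 9,629): Thornfield Borough 3,126.70 → $3,100; Pioneer District 10,775.52 → $10,800; Ashcroft Township 10,883.48 → $10,900; North Zone 13,714.30 → $13,700.
Totals: Thornfield Borough $2,300 + $3,100 = $5,400; Pioneer District $2,300 + $10,800 = $13,100; Ashcroft Township $2,300 + $10,900 = $13,200; North Zone $2,300 + $13,700 = $16,000.

Thornfield Borough: $5,400; Pioneer District: $13,100; Ashcroft Township: $13,200; North Zone: $16,000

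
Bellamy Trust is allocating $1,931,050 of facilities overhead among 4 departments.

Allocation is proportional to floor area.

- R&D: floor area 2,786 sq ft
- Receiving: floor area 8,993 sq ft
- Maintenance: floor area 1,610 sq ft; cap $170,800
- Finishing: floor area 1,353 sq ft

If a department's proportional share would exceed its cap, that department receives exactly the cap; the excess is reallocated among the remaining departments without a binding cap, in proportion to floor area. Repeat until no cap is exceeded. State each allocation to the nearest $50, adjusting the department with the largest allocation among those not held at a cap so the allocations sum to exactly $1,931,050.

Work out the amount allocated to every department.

R&D: $373,450 · Receiving: $1,205,450 · Maintenance: $170,800 · Finishing: $181,350

Floor area total: 14,742.
Unconstrained shares: R&D 364,937.27; Receiving 1,177,990.28; Maintenance 210,893.40; Finishing 177,229.05.
Held at cap: Maintenance ($170,800); residual $1,760,250 reallocated over remaining floor area 13,132.
Redistributed shares: R&D 373,443.23 → $373,450; Receiving 1,205,446.87 → $1,205,450; Finishing 181,359.90 → $181,350.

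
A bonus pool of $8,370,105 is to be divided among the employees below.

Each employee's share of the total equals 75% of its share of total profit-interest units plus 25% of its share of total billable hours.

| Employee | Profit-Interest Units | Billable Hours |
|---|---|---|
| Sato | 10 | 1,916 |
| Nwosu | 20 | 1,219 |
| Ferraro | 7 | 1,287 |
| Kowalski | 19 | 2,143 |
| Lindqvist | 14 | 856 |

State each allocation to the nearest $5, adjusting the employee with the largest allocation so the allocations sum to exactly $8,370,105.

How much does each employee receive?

Sato: $1,437,060 · Nwosu: $2,137,320 · Ferraro: $990,660 · Kowalski: $2,308,180 · Lindqvist: $1,496,885

Profit-interest units total 70; billable hours total 7,421.
Combined weights (75% profit-interest units + 25% billable hours): Sato 0.1717; Nwosu 0.2554; Ferraro 0.1184; Kowalski 0.2758; Lindqvist 0.1788.
Raw shares: Sato 1,437,058.42; Nwosu 2,137,319.77; Ferraro 990,657.93; Kowalski 2,308,183.70; Lindqvist 1,496,885.17.
After rounding ($5): Sato $1,437,060; Nwosu $2,137,320; Ferraro $990,660; Kowalski $2,308,185; Lindqvist $1,496,885. Sum = $8,370,110.
Difference $8,370,105 − $8,370,110 = −$5 applied to largest allocation (Kowalski): Kowalski becomes $2,308,180.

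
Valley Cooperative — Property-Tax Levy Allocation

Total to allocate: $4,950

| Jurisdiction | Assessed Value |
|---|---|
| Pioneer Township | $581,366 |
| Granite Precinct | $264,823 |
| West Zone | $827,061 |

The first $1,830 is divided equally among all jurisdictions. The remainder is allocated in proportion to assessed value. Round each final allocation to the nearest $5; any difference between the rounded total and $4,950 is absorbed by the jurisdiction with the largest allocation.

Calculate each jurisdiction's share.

Pioneer Township: $1,695 · Granite Precinct: $1,105 · West Zone: $2,150

First tranche $1,830 split equally: $610 each.
Remainder $3,120 by assessed value (total 1,673,250): Pioneer Township 1,084.04 → $1,085; Granite Precinct 493.80 → $495; West Zone 1,542.17 → $1,540.
Totals: Pioneer Township $610 + $1,085 = $1,695; Granite Precinct $610 + $495 = $1,105; West Zone $610 + $1,540 = $2,150.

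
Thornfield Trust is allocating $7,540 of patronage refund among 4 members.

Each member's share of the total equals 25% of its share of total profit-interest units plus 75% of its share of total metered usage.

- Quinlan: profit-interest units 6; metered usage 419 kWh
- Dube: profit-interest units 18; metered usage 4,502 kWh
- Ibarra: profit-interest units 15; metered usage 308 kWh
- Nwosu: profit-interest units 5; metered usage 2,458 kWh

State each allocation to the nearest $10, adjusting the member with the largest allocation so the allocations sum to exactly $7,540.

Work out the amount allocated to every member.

Quinlan: $570; Dube: $4,080; Ibarra: $870; Nwosu: $2,020

Profit-interest units total 44; metered usage total 7,687.
Combined weights (25% profit-interest units + 75% metered usage): Quinlan 0.0750; Dube 0.5415; Ibarra 0.1153; Nwosu 0.2682.
Proportional shares: Quinlan 565.29; Dube 4,083.07; Ibarra 869.20; Nwosu 2,022.45.
Rounded to nearest $10: Quinlan $570; Dube $4,080; Ibarra $870; Nwosu $2,020. Sum = $7,540.
No rounding difference to absorb.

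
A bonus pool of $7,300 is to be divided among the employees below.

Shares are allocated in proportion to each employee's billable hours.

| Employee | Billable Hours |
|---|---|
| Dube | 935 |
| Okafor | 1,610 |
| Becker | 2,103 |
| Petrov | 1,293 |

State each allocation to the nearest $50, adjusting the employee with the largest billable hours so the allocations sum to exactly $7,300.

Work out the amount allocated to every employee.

Dube: $1,150 · Okafor: $2,000 · Becker: $2,550 · Petrov: $1,600

Total billable hours = 5,941.
Raw shares: Dube 935/5,941 × $7,300 = 1,148.88; Okafor 1,610/5,941 × $7,300 = 1,978.29; Becker 2,103/5,941 × $7,300 = 2,584.06; Petrov 1,293/5,941 × $7,300 = 1,588.77.
Rounded to nearest $50: Dube $1,150; Okafor $2,000; Becker $2,600; Petrov $1,600. Sum = $7,350.
Difference $7,300 − $7,350 = −$50 applied to largest billable hours (Becker): Becker becomes $2,550.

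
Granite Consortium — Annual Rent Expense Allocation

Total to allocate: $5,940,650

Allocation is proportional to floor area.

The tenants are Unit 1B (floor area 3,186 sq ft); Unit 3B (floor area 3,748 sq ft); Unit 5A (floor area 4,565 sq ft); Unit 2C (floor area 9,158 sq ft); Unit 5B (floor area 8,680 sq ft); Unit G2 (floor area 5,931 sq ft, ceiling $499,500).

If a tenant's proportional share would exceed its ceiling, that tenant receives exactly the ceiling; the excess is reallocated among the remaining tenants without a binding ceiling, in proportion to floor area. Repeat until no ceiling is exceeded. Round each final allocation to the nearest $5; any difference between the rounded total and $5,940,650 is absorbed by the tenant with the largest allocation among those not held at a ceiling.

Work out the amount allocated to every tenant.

Unit 1B: $590,910 | Unit 3B: $695,145 | Unit 5A: $846,675 | Unit 2C: $1,698,535 | Unit 5B: $1,609,885 | Unit G2: $499,500

Combined floor area = 35,268.
Pro-rata shares before constraints: Unit 1B 536,659.60; Unit 3B 631,324.61; Unit 5A 768,942.59; Unit 2C 1,542,601.59; Unit 5B 1,462,085.80; Unit G2 999,035.82.
Cap binds for Unit G2 ($499,500); balance $5,441,150 reallocated over remaining floor area 29,337.
Remaining shares: Unit 1B 590,909.22 → $590,910; Unit 3B 695,143.68 → $695,145; Unit 5A 846,673.13 → $846,675; Unit 2C 1,698,539.45 → $1,698,540; Unit 5B 1,609,884.51 → $1,609,885.
Rounding difference −$5 applied to Unit 2C → $1,698,535.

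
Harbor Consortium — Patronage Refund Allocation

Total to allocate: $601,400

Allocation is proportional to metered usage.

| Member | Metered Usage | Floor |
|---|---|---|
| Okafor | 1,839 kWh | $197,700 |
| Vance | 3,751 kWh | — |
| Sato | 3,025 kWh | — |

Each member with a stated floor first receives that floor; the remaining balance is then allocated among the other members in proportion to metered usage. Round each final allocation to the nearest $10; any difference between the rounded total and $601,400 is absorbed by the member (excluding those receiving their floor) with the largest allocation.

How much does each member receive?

Guaranteed amounts: Okafor $197,700. Balance $403,700.
Balance split over remaining metered usage 6,776: Vance 223,476.79 → $223,480; Sato 180,223.21 → $180,220.

Okafor: $197,700; Vance: $223,480; Sato: $180,220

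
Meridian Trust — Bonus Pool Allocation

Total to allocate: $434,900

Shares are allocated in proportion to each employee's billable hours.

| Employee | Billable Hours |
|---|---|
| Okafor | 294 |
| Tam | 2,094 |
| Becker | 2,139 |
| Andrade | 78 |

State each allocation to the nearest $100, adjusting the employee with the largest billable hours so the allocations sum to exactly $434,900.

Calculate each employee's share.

Okafor: $27,800; Tam: $197,800; Becker: $201,900; Andrade: $7,400

Sum of billable hours: 4,605.
Proportional shares: Okafor 294/4,605 × $434,900 = 27,765.60; Tam 2,094/4,605 × $434,900 = 197,759.09; Becker 2,139/4,605 × $434,900 = 202,008.93; Andrade 78/4,605 × $434,900 = 7,366.38.
After rounding ($100): Okafor $27,800; Tam $197,800; Becker $202,000; Andrade $7,400. Sum = $435,000.
Difference $434,900 − $435,000 = −$100 applied to largest billable hours (Becker): Becker becomes $201,900.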